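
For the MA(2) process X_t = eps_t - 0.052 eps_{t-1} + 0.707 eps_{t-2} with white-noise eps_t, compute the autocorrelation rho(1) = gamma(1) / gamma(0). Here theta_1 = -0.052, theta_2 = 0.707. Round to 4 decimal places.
\rho(1) = -0.0591

For an MA(q) process with theta_0 = 1, the autocovariance is
  gamma(k) = sigma^2 * sum_{i=0..q-k} theta_i * theta_{i+k},
and rho(k) = gamma(k) / gamma(0). Sigma^2 cancels.
  numerator   = (1)*(-0.052) + (-0.052)*(0.707) = -0.088764.
  denominator = (1)^2 + (-0.052)^2 + (0.707)^2 = 1.502553.
  rho(1) = -0.088764 / 1.502553 = -0.0591.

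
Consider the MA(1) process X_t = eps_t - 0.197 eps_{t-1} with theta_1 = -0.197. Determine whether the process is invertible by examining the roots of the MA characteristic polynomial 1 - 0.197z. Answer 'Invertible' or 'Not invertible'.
\text{Invertible}

The MA(q) characteristic polynomial is P(z) = 1 - 0.197z.
Invertibility requires all roots to lie outside the unit circle, i.e. |z| > 1 for every root.
This is linear in z: 1 + (-0.197) z = 0  =>  z = -1/(-0.197) = 5.076142,  |z| = 5.076142.
Moduli of all roots: 5.0761.
All moduli strictly greater than 1? Yes.
Verdict: Invertible.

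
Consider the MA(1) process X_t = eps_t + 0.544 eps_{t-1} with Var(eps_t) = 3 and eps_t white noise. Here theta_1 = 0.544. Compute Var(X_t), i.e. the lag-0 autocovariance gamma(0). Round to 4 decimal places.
\gamma(0) = 3.8878

For an MA(q) process X_t = eps_t + sum_i theta_i eps_{t-i} with
Var(eps_t) = sigma^2, the variance is
  gamma(0) = sigma^2 * (1 + sum_i theta_i^2).
  sum_i theta_i^2 = (0.544)^2 = 0.295936.
  gamma(0) = 3 * (1 + 0.295936) = 3 * 1.295936 = 3.887808, which rounds to 3.8878.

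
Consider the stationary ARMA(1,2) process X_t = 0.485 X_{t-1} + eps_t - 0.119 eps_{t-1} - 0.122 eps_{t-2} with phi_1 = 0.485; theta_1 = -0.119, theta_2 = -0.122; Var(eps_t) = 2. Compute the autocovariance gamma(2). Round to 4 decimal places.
\gamma(2) = 0.1326

Multiply the model equation by X_{t-k} and take expectations. With theta_0 = psi_0 = 1 and psi_j the MA(infinity) weights, this gives
  gamma(k) - sum_i phi_i gamma(k-i) = c_k,
  c_k = sigma^2 * sum_{j=k..q} theta_j psi_{j-k}   (c_k = 0 for k > q),
using gamma(-m) = gamma(m).
psi-weights needed (psi_j = theta_j + sum_i phi_i psi_{j-i}):
  psi_1 = theta_1 + phi_1 = -0.119 + (0.485) = 0.366
  psi_2 = theta_2 + phi_1 psi_1 = -0.122 + (0.485)(0.366) = 0.05551
Right-hand sides:
  c_0 = sigma^2 (1 + theta_1 psi_1 + theta_2 psi_2) = 2 * (1 + (-0.119)(0.366) + (-0.122)(0.05551)) = 2 * 0.949674 = 1.899348
  c_1 = sigma^2 (theta_1 + theta_2 psi_1) = 2 * (-0.119 + (-0.122)(0.366)) = -0.327304
  c_2 = sigma^2 theta_2 = 2 * (-0.122) = -0.244
Equations for k = 0 and k = 1 (AR order 1):
  gamma(0) = phi_1 gamma(1) + c_0
  gamma(1) = phi_1 gamma(0) + c_1
Substituting the second into the first: gamma(0) (1 - phi_1^2) = c_0 + phi_1 c_1, so
  gamma(0) = (c_0 + phi_1 c_1) / (1 - phi_1^2) = (1.899348 + (0.485)(-0.327304)) / (1 - (0.485)^2) = 1.740605 / 0.764775 = 2.27597.
  gamma(1) = phi_1 gamma(0) + c_1 = (0.485)(2.27597) + (-0.327304) = 0.776542.
For k = 2: gamma(2) = phi_1 gamma(1) + c_2
  = (0.485)(0.776542) + (-0.244) = 0.132623.
Therefore gamma(2) = 0.1326 (to 4 decimal places).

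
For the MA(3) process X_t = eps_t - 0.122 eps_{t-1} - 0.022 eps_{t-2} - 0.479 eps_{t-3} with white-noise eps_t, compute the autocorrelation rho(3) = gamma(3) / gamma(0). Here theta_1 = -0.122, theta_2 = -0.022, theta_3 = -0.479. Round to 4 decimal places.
\rho(3) = -0.3848

For an MA(q) process with theta_0 = 1, the autocovariance is
  gamma(k) = sigma^2 * sum_{i=0..q-k} theta_i * theta_{i+k},
and rho(k) = gamma(k) / gamma(0). Sigma^2 cancels.
  numerator   = (1)*(-0.479) = -0.479.
  denominator = (1)^2 + (-0.122)^2 + (-0.022)^2 + (-0.479)^2 = 1.244809.
  rho(3) = -0.479 / 1.244809 = -0.3848.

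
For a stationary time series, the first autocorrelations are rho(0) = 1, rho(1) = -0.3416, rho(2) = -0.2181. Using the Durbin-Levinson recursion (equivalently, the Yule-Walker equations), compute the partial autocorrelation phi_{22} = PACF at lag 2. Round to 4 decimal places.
\phi_{22} = -0.3790

The PACF at lag k is phi_{kk}, the last component of the solution
to the Yule-Walker system G_k phi = r_k where
  (G_k)_{ij} = rho(|i - j|), (r_k)_i = rho(i), i,j = 1..k.
Equivalently, Durbin-Levinson gives phi_{kk} iteratively:
  phi_{11} = rho(1)
  phi_{kk} = [rho(k) - sum_{j=1..k-1} phi_{k-1,j} rho(k-j)]
            / [1 - sum_{j=1..k-1} phi_{k-1,j} rho(j)],
  phi_{k,j} = phi_{k-1,j} - phi_{kk} phi_{k-1,k-j},  j = 1..k-1.
Step k = 1:
  phi_11 = rho(1) = -0.3416.
Step k = 2:
  phi_22 = [rho(2) - phi_11 rho(1)] / [1 - phi_11 rho(1)] = [-0.2181 - (-0.3416)(-0.3416)] / [1 - (-0.3416)(-0.3416)]
         = -0.33479056 / 0.88330944 = -0.379.
Therefore phi_{22} = -0.3790.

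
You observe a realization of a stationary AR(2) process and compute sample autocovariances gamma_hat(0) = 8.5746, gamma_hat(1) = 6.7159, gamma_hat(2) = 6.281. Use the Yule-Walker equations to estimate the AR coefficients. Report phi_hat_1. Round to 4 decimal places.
\hat\phi_{1} = 0.5420

The Yule-Walker equations for an AR(p) process read, in matrix form,
  Gamma_p phi = r_p,   with   (Gamma_p)_{ij} = gamma(|i - j|),
                       (r_p)_i = gamma(i),   i,j = 1..p.
Substitute the sample gammas (Toeplitz matrix and right-hand side of size 2):
  Gamma_p = [[8.5746, 6.7159], [6.7159, 8.5746]]
  r_p     = [6.7159, 6.281]
Written out:
  8.5746 phi_1 + 6.7159 phi_2 = 6.7159
  6.7159 phi_1 + 8.5746 phi_2 = 6.281
Solve by Cramer's rule:
  det = gamma(0)^2 - gamma(1)^2 = (8.5746)^2 - (6.7159)^2 = 73.52376516 - 45.10331281 = 28.42045235
  phi_hat_1 = [gamma(1) gamma(0) - gamma(1) gamma(2)] / det = [(6.7159)(8.5746) - (6.7159)(6.281)] / 28.42045235 = 15.40358824 / 28.42045235 = 0.542
  phi_hat_2 = [gamma(0) gamma(2) - gamma(1)^2] / det = [(8.5746)(6.281) - (6.7159)^2] / 28.42045235 = 8.75374979 / 28.42045235 = 0.308
So phi_hat = [0.5420, 0.3080].
Therefore phi_hat_1 = 0.5420.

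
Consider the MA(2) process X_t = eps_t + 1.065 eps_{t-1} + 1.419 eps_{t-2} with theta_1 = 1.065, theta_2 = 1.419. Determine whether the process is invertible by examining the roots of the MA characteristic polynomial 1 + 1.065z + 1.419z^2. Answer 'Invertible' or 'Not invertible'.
\text{Not invertible}

The MA(q) characteristic polynomial is P(z) = 1 + 1.065z + 1.419z^2.
Invertibility requires all roots to lie outside the unit circle, i.e. |z| > 1 for every root.
Set 1 + (1.065) z + (1.419) z^2 = 0, i.e. a z^2 + b z + c = 0 with a = 1.419, b = 1.065, c = 1.
Discriminant D = b^2 - 4ac = (1.065)^2 - 4*(1.419)*1 = 1.134225 - (5.676) = -4.541775.
D < 0, so the roots are the complex-conjugate pair z = (-b +/- i sqrt(-D)) / (2a) = -0.3753 +/- 0.7509i.
For a conjugate pair |z|^2 = z * conj(z) = (product of roots) = c/a = 1/(1.419) = 0.704722, so |z| = sqrt(0.704722) = 0.8395 for both roots.
Moduli of all roots: 0.8395, 0.8395.
All moduli strictly greater than 1? No.
Verdict: Not invertible.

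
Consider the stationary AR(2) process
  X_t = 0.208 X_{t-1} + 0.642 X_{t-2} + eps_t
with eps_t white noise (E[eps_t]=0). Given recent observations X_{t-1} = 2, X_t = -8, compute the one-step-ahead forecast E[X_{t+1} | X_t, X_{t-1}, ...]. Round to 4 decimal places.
E[X_{t+1} \mid \mathcal F_t] = -0.3800

For an AR(p) model X_t = c + sum_i phi_i X_{t-i} + eps_t, the
one-step-ahead conditional mean is
  E[X_{t+1} | X_t, ...] = c + sum_i phi_i X_{t+1-i}.
Substitute known values:
  E[X_{t+1} | ...] = (0.208) * (-8) + (0.642) * (2)
                   = -0.3800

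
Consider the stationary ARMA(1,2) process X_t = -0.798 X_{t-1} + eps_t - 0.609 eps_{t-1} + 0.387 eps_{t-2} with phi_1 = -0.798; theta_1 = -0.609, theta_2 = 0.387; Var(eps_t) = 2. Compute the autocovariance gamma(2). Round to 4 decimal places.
\gamma(2) = 14.4032

Multiply the model equation by X_{t-k} and take expectations. With theta_0 = psi_0 = 1 and psi_j the MA(infinity) weights, this gives
  gamma(k) - sum_i phi_i gamma(k-i) = c_k,
  c_k = sigma^2 * sum_{j=k..q} theta_j psi_{j-k}   (c_k = 0 for k > q),
using gamma(-m) = gamma(m).
psi-weights needed (psi_j = theta_j + sum_i phi_i psi_{j-i}):
  psi_1 = theta_1 + phi_1 = -0.609 + (-0.798) = -1.407
  psi_2 = theta_2 + phi_1 psi_1 = 0.387 + (-0.798)(-1.407) = 1.509786
Right-hand sides:
  c_0 = sigma^2 (1 + theta_1 psi_1 + theta_2 psi_2) = 2 * (1 + (-0.609)(-1.407) + (0.387)(1.509786)) = 2 * 2.44115 = 4.8823
  c_1 = sigma^2 (theta_1 + theta_2 psi_1) = 2 * (-0.609 + (0.387)(-1.407)) = -2.307018
  c_2 = sigma^2 theta_2 = 2 * (0.387) = 0.774
Equations for k = 0 and k = 1 (AR order 1):
  gamma(0) = phi_1 gamma(1) + c_0
  gamma(1) = phi_1 gamma(0) + c_1
Substituting the second into the first: gamma(0) (1 - phi_1^2) = c_0 + phi_1 c_1, so
  gamma(0) = (c_0 + phi_1 c_1) / (1 - phi_1^2) = (4.8823 + (-0.798)(-2.307018)) / (1 - (-0.798)^2) = 6.723301 / 0.363196 = 18.511494.
  gamma(1) = phi_1 gamma(0) + c_1 = (-0.798)(18.511494) + (-2.307018) = -17.079191.
For k = 2: gamma(2) = phi_1 gamma(1) + c_2
  = (-0.798)(-17.079191) + (0.774) = 14.403194.
Therefore gamma(2) = 14.4032 (to 4 decimal places).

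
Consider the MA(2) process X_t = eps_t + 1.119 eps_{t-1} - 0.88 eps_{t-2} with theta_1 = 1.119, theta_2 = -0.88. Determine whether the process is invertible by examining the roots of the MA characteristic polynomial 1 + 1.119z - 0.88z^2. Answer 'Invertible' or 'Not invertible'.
\text{Not invertible}

The MA(q) characteristic polynomial is P(z) = 1 + 1.119z - 0.88z^2.
Invertibility requires all roots to lie outside the unit circle, i.e. |z| > 1 for every root.
Set 1 + (1.119) z + (-0.88) z^2 = 0, i.e. a z^2 + b z + c = 0 with a = -0.88, b = 1.119, c = 1.
Discriminant D = b^2 - 4ac = (1.119)^2 - 4*(-0.88)*1 = 1.252161 - (-3.52) = 4.772161.
D >= 0, so the roots are real: z = (-b +/- sqrt(D)) / (2a) = (-1.119 +/- 2.184528) / (-1.76).
  z_1 = (-1.119 + 2.184528) / (-1.76) = -0.6054,   |z_1| = 0.6054.
  z_2 = (-1.119 - 2.184528) / (-1.76) = 1.877,   |z_2| = 1.877.
Moduli of all roots: 0.6054, 1.8770.
All moduli strictly greater than 1? No.
Verdict: Not invertible.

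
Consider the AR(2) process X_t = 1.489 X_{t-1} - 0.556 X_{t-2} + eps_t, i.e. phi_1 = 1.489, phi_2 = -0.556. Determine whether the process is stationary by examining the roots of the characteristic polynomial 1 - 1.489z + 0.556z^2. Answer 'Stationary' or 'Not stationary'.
\text{Stationary}

The AR(p) characteristic polynomial is P(z) = 1 - 1.489z + 0.556z^2.
Stationarity requires all roots to lie outside the unit circle, i.e. |z| > 1 for every root.
Set 1 + (-1.489) z + (0.556) z^2 = 0, i.e. a z^2 + b z + c = 0 with a = 0.556, b = -1.489, c = 1.
Discriminant D = b^2 - 4ac = (-1.489)^2 - 4*(0.556)*1 = 2.217121 - (2.224) = -0.006879.
D < 0, so the roots are the complex-conjugate pair z = (-b +/- i sqrt(-D)) / (2a) = 1.339 +/- 0.0746i.
For a conjugate pair |z|^2 = z * conj(z) = (product of roots) = c/a = 1/(0.556) = 1.798561, so |z| = sqrt(1.798561) = 1.3411 for both roots.
Moduli of all roots: 1.3411, 1.3411.
All moduli strictly greater than 1? Yes.
Verdict: Stationary.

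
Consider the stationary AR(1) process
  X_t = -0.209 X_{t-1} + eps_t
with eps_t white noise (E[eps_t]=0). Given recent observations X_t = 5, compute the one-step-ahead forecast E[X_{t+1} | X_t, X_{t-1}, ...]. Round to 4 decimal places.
E[X_{t+1} \mid \mathcal F_t] = -1.0450

For an AR(p) model X_t = c + sum_i phi_i X_{t-i} + eps_t, the
one-step-ahead conditional mean is
  E[X_{t+1} | X_t, ...] = c + sum_i phi_i X_{t+1-i}.
Substitute known values:
  E[X_{t+1} | ...] = (-0.209) * (5)
                   = -1.0450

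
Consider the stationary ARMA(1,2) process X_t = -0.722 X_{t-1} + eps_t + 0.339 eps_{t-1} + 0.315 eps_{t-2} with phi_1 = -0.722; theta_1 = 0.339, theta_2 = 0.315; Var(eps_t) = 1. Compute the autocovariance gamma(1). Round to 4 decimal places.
\gamma(1) = -1.1373

Multiply the model equation by X_{t-k} and take expectations. With theta_0 = psi_0 = 1 and psi_j the MA(infinity) weights, this gives
  gamma(k) - sum_i phi_i gamma(k-i) = c_k,
  c_k = sigma^2 * sum_{j=k..q} theta_j psi_{j-k}   (c_k = 0 for k > q),
using gamma(-m) = gamma(m).
psi-weights needed (psi_j = theta_j + sum_i phi_i psi_{j-i}):
  psi_1 = theta_1 + phi_1 = 0.339 + (-0.722) = -0.383
  psi_2 = theta_2 + phi_1 psi_1 = 0.315 + (-0.722)(-0.383) = 0.591526
Right-hand sides:
  c_0 = sigma^2 (1 + theta_1 psi_1 + theta_2 psi_2) = 1 * (1 + (0.339)(-0.383) + (0.315)(0.591526)) = 1 * 1.056494 = 1.056494
  c_1 = sigma^2 (theta_1 + theta_2 psi_1) = 1 * (0.339 + (0.315)(-0.383)) = 0.218355
  c_2 = sigma^2 theta_2 = 1 * (0.315) = 0.315
Equations for k = 0 and k = 1 (AR order 1):
  gamma(0) = phi_1 gamma(1) + c_0
  gamma(1) = phi_1 gamma(0) + c_1
Substituting the second into the first: gamma(0) (1 - phi_1^2) = c_0 + phi_1 c_1, so
  gamma(0) = (c_0 + phi_1 c_1) / (1 - phi_1^2) = (1.056494 + (-0.722)(0.218355)) / (1 - (-0.722)^2) = 0.898841 / 0.478716 = 1.877609.
  gamma(1) = phi_1 gamma(0) + c_1 = (-0.722)(1.877609) + (0.218355) = -1.137279.
Therefore gamma(1) = -1.1373 (to 4 decimal places).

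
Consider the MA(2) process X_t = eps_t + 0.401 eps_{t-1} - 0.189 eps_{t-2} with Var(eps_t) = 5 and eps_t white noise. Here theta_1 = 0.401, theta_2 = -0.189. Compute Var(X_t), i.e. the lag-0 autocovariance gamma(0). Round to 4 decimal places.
\gamma(0) = 5.9826

For an MA(q) process X_t = eps_t + sum_i theta_i eps_{t-i} with
Var(eps_t) = sigma^2, the variance is
  gamma(0) = sigma^2 * (1 + sum_i theta_i^2).
  sum_i theta_i^2 = (0.401)^2 + (-0.189)^2 = 0.160801 + 0.035721 = 0.196522.
  gamma(0) = 5 * (1 + 0.196522) = 5 * 1.196522 = 5.98261, which rounds to 5.9826.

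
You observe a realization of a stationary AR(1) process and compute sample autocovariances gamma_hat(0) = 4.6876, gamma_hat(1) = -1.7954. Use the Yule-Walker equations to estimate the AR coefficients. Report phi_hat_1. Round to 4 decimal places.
\hat\phi_{1} = -0.3830

The Yule-Walker equations for an AR(p) process read, in matrix form,
  Gamma_p phi = r_p,   with   (Gamma_p)_{ij} = gamma(|i - j|),
                       (r_p)_i = gamma(i),   i,j = 1..p.
Substitute the sample gammas (Toeplitz matrix and right-hand side of size 1):
  Gamma_p = [[4.6876]]
  r_p     = [-1.7954]
With p = 1 this is the single equation gamma(0) phi_1 = gamma(1):
  phi_hat_1 = gamma(1) / gamma(0) = -1.7954 / 4.6876 = -0.3830.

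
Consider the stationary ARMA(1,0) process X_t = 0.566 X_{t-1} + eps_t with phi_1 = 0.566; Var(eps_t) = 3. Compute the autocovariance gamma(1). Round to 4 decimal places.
\gamma(1) = 2.4984

Multiply the model equation by X_{t-k} and take expectations. With theta_0 = psi_0 = 1 and psi_j the MA(infinity) weights, this gives
  gamma(k) - sum_i phi_i gamma(k-i) = c_k,
  c_k = sigma^2 * sum_{j=k..q} theta_j psi_{j-k}   (c_k = 0 for k > q),
using gamma(-m) = gamma(m).
Pure AR (q = 0): c_0 = sigma^2 = 3, c_k = 0 for k >= 1.
Equations for k = 0 and k = 1 (AR order 1):
  gamma(0) = phi_1 gamma(1) + c_0
  gamma(1) = phi_1 gamma(0) + c_1
Substituting the second into the first: gamma(0) (1 - phi_1^2) = c_0 + phi_1 c_1, so
  gamma(0) = c_0 / (1 - phi_1^2) = 3 / (1 - (0.566)^2) = 3 / 0.679644 = 4.414076.
  gamma(1) = phi_1 gamma(0) = (0.566)(4.414076) = 2.498367.
Therefore gamma(1) = 2.4984 (to 4 decimal places).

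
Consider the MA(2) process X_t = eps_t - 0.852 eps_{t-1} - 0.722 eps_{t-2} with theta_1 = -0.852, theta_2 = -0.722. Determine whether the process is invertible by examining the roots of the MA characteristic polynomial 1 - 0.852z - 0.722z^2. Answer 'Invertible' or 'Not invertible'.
\text{Not invertible}

The MA(q) characteristic polynomial is P(z) = 1 - 0.852z - 0.722z^2.
Invertibility requires all roots to lie outside the unit circle, i.e. |z| > 1 for every root.
Set 1 + (-0.852) z + (-0.722) z^2 = 0, i.e. a z^2 + b z + c = 0 with a = -0.722, b = -0.852, c = 1.
Discriminant D = b^2 - 4ac = (-0.852)^2 - 4*(-0.722)*1 = 0.725904 - (-2.888) = 3.613904.
D >= 0, so the roots are real: z = (-b +/- sqrt(D)) / (2a) = (0.852 +/- 1.901027) / (-1.444).
  z_1 = (0.852 + 1.901027) / (-1.444) = -1.9065,   |z_1| = 1.9065.
  z_2 = (0.852 - 1.901027) / (-1.444) = 0.7265,   |z_2| = 0.7265.
Moduli of all roots: 1.9065, 0.7265.
All moduli strictly greater than 1? No.
Verdict: Not invertible.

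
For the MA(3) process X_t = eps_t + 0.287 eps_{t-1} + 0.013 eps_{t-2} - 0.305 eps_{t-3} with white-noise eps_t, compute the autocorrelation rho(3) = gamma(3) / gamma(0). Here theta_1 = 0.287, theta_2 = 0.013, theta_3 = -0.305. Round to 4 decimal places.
\rho(3) = -0.2595

For an MA(q) process with theta_0 = 1, the autocovariance is
  gamma(k) = sigma^2 * sum_{i=0..q-k} theta_i * theta_{i+k},
and rho(k) = gamma(k) / gamma(0). Sigma^2 cancels.
  numerator   = (1)*(-0.305) = -0.305.
  denominator = (1)^2 + (0.287)^2 + (0.013)^2 + (-0.305)^2 = 1.175563.
  rho(3) = -0.305 / 1.175563 = -0.2595.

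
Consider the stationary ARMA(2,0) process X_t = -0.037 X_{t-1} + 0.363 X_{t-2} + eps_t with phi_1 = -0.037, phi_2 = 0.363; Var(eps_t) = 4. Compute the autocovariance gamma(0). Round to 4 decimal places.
\gamma(0) = 4.6227

Multiply the model equation by X_{t-k} and take expectations. With theta_0 = psi_0 = 1 and psi_j the MA(infinity) weights, this gives
  gamma(k) - sum_i phi_i gamma(k-i) = c_k,
  c_k = sigma^2 * sum_{j=k..q} theta_j psi_{j-k}   (c_k = 0 for k > q),
using gamma(-m) = gamma(m).
Pure AR (q = 0): c_0 = sigma^2 = 4, c_k = 0 for k >= 1.
Equations for k = 0, 1, 2 (AR order 2, c_2 = 0):
  (E0) gamma(0) = phi_1 gamma(1) + phi_2 gamma(2) + c_0
  (E1) gamma(1) = phi_1 gamma(0) + phi_2 gamma(1) + c_1
  (E2) gamma(2) = phi_1 gamma(1) + phi_2 gamma(0)
From (E1): gamma(1) = A gamma(0) + B with
  A = phi_1 / (1 - phi_2) = -0.037 / 0.637 = -0.058085,   B = c_1 / (1 - phi_2) = 0 / 0.637 = 0.
Insert (E2) into (E0): gamma(0) (1 - phi_2^2) = phi_1 (1 + phi_2) gamma(1) + c_0.
  phi_1 (1 + phi_2) = (-0.037)(1.363) = -0.050431,   1 - phi_2^2 = 0.868231.
Replace gamma(1) by A gamma(0) + B and collect gamma(0):
  gamma(0) [0.868231 - (-0.050431)(-0.058085)] = c_0 = 4
  gamma(0) * 0.865302 = 4
  gamma(0) = 4 / 0.865302 = 4.622665.
Therefore gamma(0) = 4.6227 (to 4 decimal places).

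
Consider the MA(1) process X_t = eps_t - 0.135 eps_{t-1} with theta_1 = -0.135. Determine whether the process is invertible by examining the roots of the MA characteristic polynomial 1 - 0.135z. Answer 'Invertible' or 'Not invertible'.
\text{Invertible}

The MA(q) characteristic polynomial is P(z) = 1 - 0.135z.
Invertibility requires all roots to lie outside the unit circle, i.e. |z| > 1 for every root.
This is linear in z: 1 + (-0.135) z = 0  =>  z = -1/(-0.135) = 7.407407,  |z| = 7.407407.
Moduli of all roots: 7.4074.
All moduli strictly greater than 1? Yes.
Verdict: Invertible.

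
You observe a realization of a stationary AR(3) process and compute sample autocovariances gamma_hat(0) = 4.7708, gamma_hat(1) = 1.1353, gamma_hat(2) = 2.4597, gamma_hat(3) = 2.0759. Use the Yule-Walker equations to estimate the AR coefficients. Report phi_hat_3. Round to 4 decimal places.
\hat\phi_{3} = 0.3560

The Yule-Walker equations for an AR(p) process read, in matrix form,
  Gamma_p phi = r_p,   with   (Gamma_p)_{ij} = gamma(|i - j|),
                       (r_p)_i = gamma(i),   i,j = 1..p.
Substitute the sample gammas (Toeplitz matrix and right-hand side of size 3):
  Gamma_p = [[4.7708, 1.1353, 2.4597], [1.1353, 4.7708, 1.1353], [2.4597, 1.1353, 4.7708]]
  r_p     = [1.1353, 2.4597, 2.0759]
Written out (R1..R3):
  (R1) 4.7708 phi_1 + 1.1353 phi_2 + 2.4597 phi_3 = 1.1353
  (R2) 1.1353 phi_1 + 4.7708 phi_2 + 1.1353 phi_3 = 2.4597
  (R3) 2.4597 phi_1 + 1.1353 phi_2 + 4.7708 phi_3 = 2.0759
Gaussian elimination:
  R2 <- R2 - (1.1353/4.7708) R1 = R2 - (0.237968) R1:  4.500634 phi_2 + 0.549969 phi_3 = 2.189534
  R3 <- R3 - (2.4597/4.7708) R1 = R3 - (0.515574) R1:  0.549969 phi_2 + 3.502643 phi_3 = 1.490569
  R3 <- R3 - (0.549969/4.500634) R2 = R3 - (0.122198) R2:  3.435438 phi_3 = 1.223012
Back-substitution:
  phi_hat_3 = 1.223012 / 3.435438 = 0.355999
  phi_hat_2 = (2.189534 - (0.549969)(0.355999)) / 4.500634 = 0.442992
  phi_hat_1 = (1.1353 - (1.1353)(0.442992) - (2.4597)(0.355999)) / 4.7708 = -0.050993
So phi_hat = [-0.0510, 0.4430, 0.3560].
Therefore phi_hat_3 = 0.3560.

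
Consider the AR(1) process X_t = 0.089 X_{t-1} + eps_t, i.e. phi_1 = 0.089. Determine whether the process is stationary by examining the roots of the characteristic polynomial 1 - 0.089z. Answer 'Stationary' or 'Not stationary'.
\text{Stationary}

The AR(p) characteristic polynomial is P(z) = 1 - 0.089z.
Stationarity requires all roots to lie outside the unit circle, i.e. |z| > 1 for every root.
This is linear in z: 1 + (-0.089) z = 0  =>  z = -1/(-0.089) = 11.235955,  |z| = 11.235955.
Moduli of all roots: 11.2360.
All moduli strictly greater than 1? Yes.
Verdict: Stationary.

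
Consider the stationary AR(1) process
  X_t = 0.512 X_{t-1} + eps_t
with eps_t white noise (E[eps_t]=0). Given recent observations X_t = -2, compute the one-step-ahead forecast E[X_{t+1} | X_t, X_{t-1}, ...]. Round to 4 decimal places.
E[X_{t+1} \mid \mathcal F_t] = -1.0240

For an AR(p) model X_t = c + sum_i phi_i X_{t-i} + eps_t, the
one-step-ahead conditional mean is
  E[X_{t+1} | X_t, ...] = c + sum_i phi_i X_{t+1-i}.
Substitute known values:
  E[X_{t+1} | ...] = (0.512) * (-2)
                   = -1.0240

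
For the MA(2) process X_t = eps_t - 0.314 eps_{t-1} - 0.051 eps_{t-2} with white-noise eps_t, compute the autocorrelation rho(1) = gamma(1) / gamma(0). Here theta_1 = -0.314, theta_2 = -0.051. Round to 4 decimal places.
\rho(1) = -0.2706

For an MA(q) process with theta_0 = 1, the autocovariance is
  gamma(k) = sigma^2 * sum_{i=0..q-k} theta_i * theta_{i+k},
and rho(k) = gamma(k) / gamma(0). Sigma^2 cancels.
  numerator   = (1)*(-0.314) + (-0.314)*(-0.051) = -0.297986.
  denominator = (1)^2 + (-0.314)^2 + (-0.051)^2 = 1.101197.
  rho(1) = -0.297986 / 1.101197 = -0.2706.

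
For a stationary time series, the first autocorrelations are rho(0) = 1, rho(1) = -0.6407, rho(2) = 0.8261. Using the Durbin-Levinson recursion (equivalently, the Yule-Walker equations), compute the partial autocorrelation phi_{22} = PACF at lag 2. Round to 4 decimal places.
\phi_{22} = 0.7050

The PACF at lag k is phi_{kk}, the last component of the solution
to the Yule-Walker system G_k phi = r_k where
  (G_k)_{ij} = rho(|i - j|), (r_k)_i = rho(i), i,j = 1..k.
Equivalently, Durbin-Levinson gives phi_{kk} iteratively:
  phi_{11} = rho(1)
  phi_{kk} = [rho(k) - sum_{j=1..k-1} phi_{k-1,j} rho(k-j)]
            / [1 - sum_{j=1..k-1} phi_{k-1,j} rho(j)],
  phi_{k,j} = phi_{k-1,j} - phi_{kk} phi_{k-1,k-j},  j = 1..k-1.
Step k = 1:
  phi_11 = rho(1) = -0.6407.
Step k = 2:
  phi_22 = [rho(2) - phi_11 rho(1)] / [1 - phi_11 rho(1)] = [0.8261 - (-0.6407)(-0.6407)] / [1 - (-0.6407)(-0.6407)]
         = 0.41560351 / 0.58950351 = 0.705.
Therefore phi_{22} = 0.7050.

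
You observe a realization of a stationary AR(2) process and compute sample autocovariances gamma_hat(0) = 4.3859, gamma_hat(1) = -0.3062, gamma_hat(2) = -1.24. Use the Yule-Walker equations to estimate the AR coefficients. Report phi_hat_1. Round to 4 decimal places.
\hat\phi_{1} = -0.0900

The Yule-Walker equations for an AR(p) process read, in matrix form,
  Gamma_p phi = r_p,   with   (Gamma_p)_{ij} = gamma(|i - j|),
                       (r_p)_i = gamma(i),   i,j = 1..p.
Substitute the sample gammas (Toeplitz matrix and right-hand side of size 2):
  Gamma_p = [[4.3859, -0.3062], [-0.3062, 4.3859]]
  r_p     = [-0.3062, -1.24]
Written out:
  4.3859 phi_1 - 0.3062 phi_2 = -0.3062
  -0.3062 phi_1 + 4.3859 phi_2 = -1.24
Solve by Cramer's rule:
  det = gamma(0)^2 - gamma(1)^2 = (4.3859)^2 - (-0.3062)^2 = 19.23611881 - 0.09375844 = 19.14236037
  phi_hat_1 = [gamma(1) gamma(0) - gamma(1) gamma(2)] / det = [(-0.3062)(4.3859) - (-0.3062)(-1.24)] / 19.14236037 = -1.72265058 / 19.14236037 = -0.09
  phi_hat_2 = [gamma(0) gamma(2) - gamma(1)^2] / det = [(4.3859)(-1.24) - (-0.3062)^2] / 19.14236037 = -5.53227444 / 19.14236037 = -0.289
So phi_hat = [-0.0900, -0.2890].
Therefore phi_hat_1 = -0.0900.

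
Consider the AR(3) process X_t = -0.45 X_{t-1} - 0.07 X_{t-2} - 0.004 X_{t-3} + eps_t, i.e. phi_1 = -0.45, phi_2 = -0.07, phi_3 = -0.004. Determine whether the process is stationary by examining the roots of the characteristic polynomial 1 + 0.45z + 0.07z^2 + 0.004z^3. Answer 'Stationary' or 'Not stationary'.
\text{Stationary}

The AR(p) characteristic polynomial is P(z) = 1 + 0.45z + 0.07z^2 + 0.004z^3.
Stationarity requires all roots to lie outside the unit circle, i.e. |z| > 1 for every root.
Degree 3: look for a simple real root z0 first, then factor out (1 - z/z0) and solve the remaining quadratic.
Testing z0 = -5: P(-5) = 1 + (0.45)(-5) + (0.07)(-5)^2 + (0.004)(-5)^3
  = 1 + (-2.25) + (1.75) + (-0.5) = 0.  So z_0 = -5 is a root, |z_0| = 5.
Divide out the factor (1 + 0.2 z) = (1 - z/z0) (since 1/z0 = -0.2):
  P(z) = (1 + 0.2 z)(1 + (0.25) z + (0.02) z^2)
  [check: z-coef 0.25 - (-0.2) = 0.45; z^2-coef 0.02 - (-0.2)(0.25) = 0.07; z^3-coef -(-0.2)(0.02) = 0.004.]
Remaining roots from the quadratic factor 1 + (0.25) z + (0.02) z^2:
  Set 1 + (0.25) z + (0.02) z^2 = 0, i.e. a z^2 + b z + c = 0 with a = 0.02, b = 0.25, c = 1.
  Discriminant D = b^2 - 4ac = (0.25)^2 - 4*(0.02)*1 = 0.0625 - (0.08) = -0.0175.
  D < 0, so the roots are the complex-conjugate pair z = (-b +/- i sqrt(-D)) / (2a) = -6.25 +/- 3.3072i.
  For a conjugate pair |z|^2 = z * conj(z) = (product of roots) = c/a = 1/(0.02) = 50, so |z| = sqrt(50) = 7.0711 for both roots.
Moduli of all roots: 5.0000, 7.0711, 7.0711.
All moduli strictly greater than 1? Yes.
Verdict: Stationary.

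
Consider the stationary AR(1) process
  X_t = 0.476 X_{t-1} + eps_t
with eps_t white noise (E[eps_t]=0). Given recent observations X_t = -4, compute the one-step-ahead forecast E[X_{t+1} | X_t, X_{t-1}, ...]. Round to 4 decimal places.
E[X_{t+1} \mid \mathcal F_t] = -1.9040

For an AR(p) model X_t = c + sum_i phi_i X_{t-i} + eps_t, the
one-step-ahead conditional mean is
  E[X_{t+1} | X_t, ...] = c + sum_i phi_i X_{t+1-i}.
Substitute known values:
  E[X_{t+1} | ...] = (0.476) * (-4)
                   = -1.9040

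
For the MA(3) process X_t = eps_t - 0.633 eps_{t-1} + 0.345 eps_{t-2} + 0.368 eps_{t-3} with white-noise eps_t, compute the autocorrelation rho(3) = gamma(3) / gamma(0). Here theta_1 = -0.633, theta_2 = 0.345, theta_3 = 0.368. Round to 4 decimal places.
\rho(3) = 0.2223

For an MA(q) process with theta_0 = 1, the autocovariance is
  gamma(k) = sigma^2 * sum_{i=0..q-k} theta_i * theta_{i+k},
and rho(k) = gamma(k) / gamma(0). Sigma^2 cancels.
  numerator   = (1)*(0.368) = 0.368.
  denominator = (1)^2 + (-0.633)^2 + (0.345)^2 + (0.368)^2 = 1.655138.
  rho(3) = 0.368 / 1.655138 = 0.2223.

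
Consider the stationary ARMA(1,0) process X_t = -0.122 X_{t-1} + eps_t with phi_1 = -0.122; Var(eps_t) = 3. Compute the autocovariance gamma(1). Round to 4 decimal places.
\gamma(1) = -0.3715

Multiply the model equation by X_{t-k} and take expectations. With theta_0 = psi_0 = 1 and psi_j the MA(infinity) weights, this gives
  gamma(k) - sum_i phi_i gamma(k-i) = c_k,
  c_k = sigma^2 * sum_{j=k..q} theta_j psi_{j-k}   (c_k = 0 for k > q),
using gamma(-m) = gamma(m).
Pure AR (q = 0): c_0 = sigma^2 = 3, c_k = 0 for k >= 1.
Equations for k = 0 and k = 1 (AR order 1):
  gamma(0) = phi_1 gamma(1) + c_0
  gamma(1) = phi_1 gamma(0) + c_1
Substituting the second into the first: gamma(0) (1 - phi_1^2) = c_0 + phi_1 c_1, so
  gamma(0) = c_0 / (1 - phi_1^2) = 3 / (1 - (-0.122)^2) = 3 / 0.985116 = 3.045327.
  gamma(1) = phi_1 gamma(0) = (-0.122)(3.045327) = -0.37153.
Therefore gamma(1) = -0.3715 (to 4 decimal places).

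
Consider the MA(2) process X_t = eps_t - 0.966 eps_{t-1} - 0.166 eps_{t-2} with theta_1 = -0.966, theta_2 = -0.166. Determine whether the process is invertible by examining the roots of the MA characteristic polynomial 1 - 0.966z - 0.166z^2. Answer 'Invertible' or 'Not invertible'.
\text{Not invertible}

The MA(q) characteristic polynomial is P(z) = 1 - 0.966z - 0.166z^2.
Invertibility requires all roots to lie outside the unit circle, i.e. |z| > 1 for every root.
Set 1 + (-0.966) z + (-0.166) z^2 = 0, i.e. a z^2 + b z + c = 0 with a = -0.166, b = -0.966, c = 1.
Discriminant D = b^2 - 4ac = (-0.966)^2 - 4*(-0.166)*1 = 0.933156 - (-0.664) = 1.597156.
D >= 0, so the roots are real: z = (-b +/- sqrt(D)) / (2a) = (0.966 +/- 1.263786) / (-0.332).
  z_1 = (0.966 + 1.263786) / (-0.332) = -6.7162,   |z_1| = 6.7162.
  z_2 = (0.966 - 1.263786) / (-0.332) = 0.8969,   |z_2| = 0.8969.
Moduli of all roots: 6.7162, 0.8969.
All moduli strictly greater than 1? No.
Verdict: Not invertible.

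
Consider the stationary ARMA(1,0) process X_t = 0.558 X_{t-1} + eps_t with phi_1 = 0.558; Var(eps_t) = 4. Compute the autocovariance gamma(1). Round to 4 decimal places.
\gamma(1) = 3.2412

Multiply the model equation by X_{t-k} and take expectations. With theta_0 = psi_0 = 1 and psi_j the MA(infinity) weights, this gives
  gamma(k) - sum_i phi_i gamma(k-i) = c_k,
  c_k = sigma^2 * sum_{j=k..q} theta_j psi_{j-k}   (c_k = 0 for k > q),
using gamma(-m) = gamma(m).
Pure AR (q = 0): c_0 = sigma^2 = 4, c_k = 0 for k >= 1.
Equations for k = 0 and k = 1 (AR order 1):
  gamma(0) = phi_1 gamma(1) + c_0
  gamma(1) = phi_1 gamma(0) + c_1
Substituting the second into the first: gamma(0) (1 - phi_1^2) = c_0 + phi_1 c_1, so
  gamma(0) = c_0 / (1 - phi_1^2) = 4 / (1 - (0.558)^2) = 4 / 0.688636 = 5.808584.
  gamma(1) = phi_1 gamma(0) = (0.558)(5.808584) = 3.24119.
Therefore gamma(1) = 3.2412 (to 4 decimal places).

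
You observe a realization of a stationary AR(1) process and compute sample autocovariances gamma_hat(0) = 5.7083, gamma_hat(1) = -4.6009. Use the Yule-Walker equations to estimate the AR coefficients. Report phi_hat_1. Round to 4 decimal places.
\hat\phi_{1} = -0.8060

The Yule-Walker equations for an AR(p) process read, in matrix form,
  Gamma_p phi = r_p,   with   (Gamma_p)_{ij} = gamma(|i - j|),
                       (r_p)_i = gamma(i),   i,j = 1..p.
Substitute the sample gammas (Toeplitz matrix and right-hand side of size 1):
  Gamma_p = [[5.7083]]
  r_p     = [-4.6009]
With p = 1 this is the single equation gamma(0) phi_1 = gamma(1):
  phi_hat_1 = gamma(1) / gamma(0) = -4.6009 / 5.7083 = -0.8060.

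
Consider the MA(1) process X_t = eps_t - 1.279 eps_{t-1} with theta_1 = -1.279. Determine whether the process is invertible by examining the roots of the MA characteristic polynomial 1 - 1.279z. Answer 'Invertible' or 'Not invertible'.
\text{Not invertible}

The MA(q) characteristic polynomial is P(z) = 1 - 1.279z.
Invertibility requires all roots to lie outside the unit circle, i.e. |z| > 1 for every root.
This is linear in z: 1 + (-1.279) z = 0  =>  z = -1/(-1.279) = 0.781861,  |z| = 0.781861.
Moduli of all roots: 0.7819.
All moduli strictly greater than 1? No.
Verdict: Not invertible.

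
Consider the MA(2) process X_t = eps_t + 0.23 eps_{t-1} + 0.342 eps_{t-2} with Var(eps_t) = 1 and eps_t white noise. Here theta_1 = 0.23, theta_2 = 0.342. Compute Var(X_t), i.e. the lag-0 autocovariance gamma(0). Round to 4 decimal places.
\gamma(0) = 1.1699

For an MA(q) process X_t = eps_t + sum_i theta_i eps_{t-i} with
Var(eps_t) = sigma^2, the variance is
  gamma(0) = sigma^2 * (1 + sum_i theta_i^2).
  sum_i theta_i^2 = (0.23)^2 + (0.342)^2 = 0.0529 + 0.116964 = 0.169864.
  gamma(0) = 1 * (1 + 0.169864) = 1 * 1.169864 = 1.169864, which rounds to 1.1699.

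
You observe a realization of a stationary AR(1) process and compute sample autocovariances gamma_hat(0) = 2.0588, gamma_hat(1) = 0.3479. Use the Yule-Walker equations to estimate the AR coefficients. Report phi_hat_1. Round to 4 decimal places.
\hat\phi_{1} = 0.1690

The Yule-Walker equations for an AR(p) process read, in matrix form,
  Gamma_p phi = r_p,   with   (Gamma_p)_{ij} = gamma(|i - j|),
                       (r_p)_i = gamma(i),   i,j = 1..p.
Substitute the sample gammas (Toeplitz matrix and right-hand side of size 1):
  Gamma_p = [[2.0588]]
  r_p     = [0.3479]
With p = 1 this is the single equation gamma(0) phi_1 = gamma(1):
  phi_hat_1 = gamma(1) / gamma(0) = 0.3479 / 2.0588 = 0.1690.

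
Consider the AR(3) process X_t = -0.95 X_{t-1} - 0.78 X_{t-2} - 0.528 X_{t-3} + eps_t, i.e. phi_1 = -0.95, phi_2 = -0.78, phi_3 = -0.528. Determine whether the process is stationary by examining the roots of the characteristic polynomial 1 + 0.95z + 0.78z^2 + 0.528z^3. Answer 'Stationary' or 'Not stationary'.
\text{Stationary}

The AR(p) characteristic polynomial is P(z) = 1 + 0.95z + 0.78z^2 + 0.528z^3.
Stationarity requires all roots to lie outside the unit circle, i.e. |z| > 1 for every root.
Degree 3: look for a simple real root z0 first, then factor out (1 - z/z0) and solve the remaining quadratic.
Testing z0 = -1.25: P(-1.25) = 1 + (0.95)(-1.25) + (0.78)(-1.25)^2 + (0.528)(-1.25)^3
  = 1 + (-1.1875) + (1.21875) + (-1.03125) = 0.  So z_0 = -1.25 is a root, |z_0| = 1.25.
Divide out the factor (1 + 0.8 z) = (1 - z/z0) (since 1/z0 = -0.8):
  P(z) = (1 + 0.8 z)(1 + (0.15) z + (0.66) z^2)
  [check: z-coef 0.15 - (-0.8) = 0.95; z^2-coef 0.66 - (-0.8)(0.15) = 0.78; z^3-coef -(-0.8)(0.66) = 0.528.]
Remaining roots from the quadratic factor 1 + (0.15) z + (0.66) z^2:
  Set 1 + (0.15) z + (0.66) z^2 = 0, i.e. a z^2 + b z + c = 0 with a = 0.66, b = 0.15, c = 1.
  Discriminant D = b^2 - 4ac = (0.15)^2 - 4*(0.66)*1 = 0.0225 - (2.64) = -2.6175.
  D < 0, so the roots are the complex-conjugate pair z = (-b +/- i sqrt(-D)) / (2a) = -0.1136 +/- 1.2257i.
  For a conjugate pair |z|^2 = z * conj(z) = (product of roots) = c/a = 1/(0.66) = 1.515152, so |z| = sqrt(1.515152) = 1.2309 for both roots.
Moduli of all roots: 1.2500, 1.2309, 1.2309.
All moduli strictly greater than 1? Yes.
Verdict: Stationary.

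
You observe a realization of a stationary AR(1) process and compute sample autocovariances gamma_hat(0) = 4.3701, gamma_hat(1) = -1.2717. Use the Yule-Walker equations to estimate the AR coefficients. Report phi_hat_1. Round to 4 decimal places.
\hat\phi_{1} = -0.2910

The Yule-Walker equations for an AR(p) process read, in matrix form,
  Gamma_p phi = r_p,   with   (Gamma_p)_{ij} = gamma(|i - j|),
                       (r_p)_i = gamma(i),   i,j = 1..p.
Substitute the sample gammas (Toeplitz matrix and right-hand side of size 1):
  Gamma_p = [[4.3701]]
  r_p     = [-1.2717]
With p = 1 this is the single equation gamma(0) phi_1 = gamma(1):
  phi_hat_1 = gamma(1) / gamma(0) = -1.2717 / 4.3701 = -0.2910.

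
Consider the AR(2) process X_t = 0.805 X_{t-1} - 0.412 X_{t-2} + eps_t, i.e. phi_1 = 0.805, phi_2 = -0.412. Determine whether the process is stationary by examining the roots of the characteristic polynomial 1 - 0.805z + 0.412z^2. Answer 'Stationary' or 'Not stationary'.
\text{Stationary}

The AR(p) characteristic polynomial is P(z) = 1 - 0.805z + 0.412z^2.
Stationarity requires all roots to lie outside the unit circle, i.e. |z| > 1 for every root.
Set 1 + (-0.805) z + (0.412) z^2 = 0, i.e. a z^2 + b z + c = 0 with a = 0.412, b = -0.805, c = 1.
Discriminant D = b^2 - 4ac = (-0.805)^2 - 4*(0.412)*1 = 0.648025 - (1.648) = -0.999975.
D < 0, so the roots are the complex-conjugate pair z = (-b +/- i sqrt(-D)) / (2a) = 0.9769 +/- 1.2136i.
For a conjugate pair |z|^2 = z * conj(z) = (product of roots) = c/a = 1/(0.412) = 2.427184, so |z| = sqrt(2.427184) = 1.5579 for both roots.
Moduli of all roots: 1.5579, 1.5579.
All moduli strictly greater than 1? Yes.
Verdict: Stationary.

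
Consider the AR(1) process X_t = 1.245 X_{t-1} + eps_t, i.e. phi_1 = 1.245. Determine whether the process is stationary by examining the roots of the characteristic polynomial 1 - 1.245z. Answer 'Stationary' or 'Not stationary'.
\text{Not stationary}

The AR(p) characteristic polynomial is P(z) = 1 - 1.245z.
Stationarity requires all roots to lie outside the unit circle, i.e. |z| > 1 for every root.
This is linear in z: 1 + (-1.245) z = 0  =>  z = -1/(-1.245) = 0.803213,  |z| = 0.803213.
Moduli of all roots: 0.8032.
All moduli strictly greater than 1? No.
Verdict: Not stationary.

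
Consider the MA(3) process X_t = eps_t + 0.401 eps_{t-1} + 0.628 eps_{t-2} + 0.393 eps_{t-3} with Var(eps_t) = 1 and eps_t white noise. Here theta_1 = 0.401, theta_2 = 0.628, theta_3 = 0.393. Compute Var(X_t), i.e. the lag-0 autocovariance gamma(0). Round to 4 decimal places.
\gamma(0) = 1.7096

For an MA(q) process X_t = eps_t + sum_i theta_i eps_{t-i} with
Var(eps_t) = sigma^2, the variance is
  gamma(0) = sigma^2 * (1 + sum_i theta_i^2).
  sum_i theta_i^2 = (0.401)^2 + (0.628)^2 + (0.393)^2 = 0.160801 + 0.394384 + 0.154449 = 0.709634.
  gamma(0) = 1 * (1 + 0.709634) = 1 * 1.709634 = 1.709634, which rounds to 1.7096.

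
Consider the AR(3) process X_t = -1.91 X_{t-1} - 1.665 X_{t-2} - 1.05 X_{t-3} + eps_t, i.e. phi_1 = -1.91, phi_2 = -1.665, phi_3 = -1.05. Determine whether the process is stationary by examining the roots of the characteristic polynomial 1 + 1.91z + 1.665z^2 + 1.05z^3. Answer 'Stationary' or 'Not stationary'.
\text{Not stationary}

The AR(p) characteristic polynomial is P(z) = 1 + 1.91z + 1.665z^2 + 1.05z^3.
Stationarity requires all roots to lie outside the unit circle, i.e. |z| > 1 for every root.
Degree 3: look for a simple real root z0 first, then factor out (1 - z/z0) and solve the remaining quadratic.
Testing z0 = -0.8: P(-0.8) = 1 + (1.91)(-0.8) + (1.665)(-0.8)^2 + (1.05)(-0.8)^3
  = 1 + (-1.528) + (1.0656) + (-0.5376) = 0.  So z_0 = -0.8 is a root, |z_0| = 0.8.
Divide out the factor (1 + 1.25 z) = (1 - z/z0) (since 1/z0 = -1.25):
  P(z) = (1 + 1.25 z)(1 + (0.66) z + (0.84) z^2)
  [check: z-coef 0.66 - (-1.25) = 1.91; z^2-coef 0.84 - (-1.25)(0.66) = 1.665; z^3-coef -(-1.25)(0.84) = 1.05.]
Remaining roots from the quadratic factor 1 + (0.66) z + (0.84) z^2:
  Set 1 + (0.66) z + (0.84) z^2 = 0, i.e. a z^2 + b z + c = 0 with a = 0.84, b = 0.66, c = 1.
  Discriminant D = b^2 - 4ac = (0.66)^2 - 4*(0.84)*1 = 0.4356 - (3.36) = -2.9244.
  D < 0, so the roots are the complex-conjugate pair z = (-b +/- i sqrt(-D)) / (2a) = -0.3929 +/- 1.0179i.
  For a conjugate pair |z|^2 = z * conj(z) = (product of roots) = c/a = 1/(0.84) = 1.190476, so |z| = sqrt(1.190476) = 1.0911 for both roots.
Moduli of all roots: 0.8000, 1.0911, 1.0911.
All moduli strictly greater than 1? No.
Verdict: Not stationary.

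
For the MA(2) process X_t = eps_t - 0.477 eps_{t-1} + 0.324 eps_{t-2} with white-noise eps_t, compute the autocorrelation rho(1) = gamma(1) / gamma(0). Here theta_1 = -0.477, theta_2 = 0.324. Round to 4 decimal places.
\rho(1) = -0.4740

For an MA(q) process with theta_0 = 1, the autocovariance is
  gamma(k) = sigma^2 * sum_{i=0..q-k} theta_i * theta_{i+k},
and rho(k) = gamma(k) / gamma(0). Sigma^2 cancels.
  numerator   = (1)*(-0.477) + (-0.477)*(0.324) = -0.631548.
  denominator = (1)^2 + (-0.477)^2 + (0.324)^2 = 1.332505.
  rho(1) = -0.631548 / 1.332505 = -0.4740.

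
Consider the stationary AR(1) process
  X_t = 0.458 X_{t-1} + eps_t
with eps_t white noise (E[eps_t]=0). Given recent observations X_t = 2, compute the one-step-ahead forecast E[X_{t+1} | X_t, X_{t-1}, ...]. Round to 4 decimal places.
E[X_{t+1} \mid \mathcal F_t] = 0.9160

For an AR(p) model X_t = c + sum_i phi_i X_{t-i} + eps_t, the
one-step-ahead conditional mean is
  E[X_{t+1} | X_t, ...] = c + sum_i phi_i X_{t+1-i}.
Substitute known values:
  E[X_{t+1} | ...] = (0.458) * (2)
                   = 0.9160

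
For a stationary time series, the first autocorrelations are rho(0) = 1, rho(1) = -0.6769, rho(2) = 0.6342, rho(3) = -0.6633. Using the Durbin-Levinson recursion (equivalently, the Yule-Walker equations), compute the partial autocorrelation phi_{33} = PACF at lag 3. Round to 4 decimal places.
\phi_{33} = -0.3169

The PACF at lag k is phi_{kk}, the last component of the solution
to the Yule-Walker system G_k phi = r_k where
  (G_k)_{ij} = rho(|i - j|), (r_k)_i = rho(i), i,j = 1..k.
Equivalently, Durbin-Levinson gives phi_{kk} iteratively:
  phi_{11} = rho(1)
  phi_{kk} = [rho(k) - sum_{j=1..k-1} phi_{k-1,j} rho(k-j)]
            / [1 - sum_{j=1..k-1} phi_{k-1,j} rho(j)],
  phi_{k,j} = phi_{k-1,j} - phi_{kk} phi_{k-1,k-j},  j = 1..k-1.
Step k = 1:
  phi_11 = rho(1) = -0.6769.
Step k = 2:
  phi_22 = [rho(2) - phi_11 rho(1)] / [1 - phi_11 rho(1)] = [0.6342 - (-0.6769)(-0.6769)] / [1 - (-0.6769)(-0.6769)]
         = 0.17600639 / 0.54180639 = 0.324851.
  Update: phi_21 = phi_11 - phi_22 phi_11 = -0.6769 - (0.324851)(-0.6769) = -0.457008.
Step k = 3:
  phi_33 = [rho(3) - phi_21 rho(2) - phi_22 rho(1)] / [1 - phi_21 rho(1) - phi_22 rho(2)]
    numerator   = -0.6633 - (-0.457008)(0.6342) - (0.324851)(-0.6769) = -0.15357364
    denominator = 1 - (-0.457008)(-0.6769) - (0.324851)(0.6342) = 0.48463052
  phi_33 = -0.15357364 / 0.48463052 = -0.3169.
Therefore phi_{33} = -0.3169.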